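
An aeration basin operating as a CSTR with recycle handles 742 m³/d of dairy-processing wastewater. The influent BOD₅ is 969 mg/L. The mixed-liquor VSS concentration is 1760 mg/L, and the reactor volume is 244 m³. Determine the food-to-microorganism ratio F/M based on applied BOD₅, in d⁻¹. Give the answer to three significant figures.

F/M ≈ 1.67 d⁻¹

F/M = applied load / biomass = Q·S₀/(V·X) = 742 × 969 / (244.0 × 1760) = 1.674 d⁻¹.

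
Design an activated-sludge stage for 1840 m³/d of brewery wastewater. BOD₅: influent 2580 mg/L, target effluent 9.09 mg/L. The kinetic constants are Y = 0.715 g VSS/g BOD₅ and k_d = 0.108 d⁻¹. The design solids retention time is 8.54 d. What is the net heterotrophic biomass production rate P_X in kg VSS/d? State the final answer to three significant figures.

Observed yield with endogenous decay: Y_obs = Y / (1 + k_d·θ_c) = 0.715 / (1 + 0.108 × 8.54) = 0.715 / 1.922 = 0.3719 g VSS/g BOD₅.
Mass of BOD₅ removed per day: Q(S₀ − S) = 1840 × 2571 g/m³ = 4730 kg/d.
So the net sludge growth is P_X = 0.3719 × 4730 = 1759 kg VSS/d.

P_X ≈ 1760 kg VSS/d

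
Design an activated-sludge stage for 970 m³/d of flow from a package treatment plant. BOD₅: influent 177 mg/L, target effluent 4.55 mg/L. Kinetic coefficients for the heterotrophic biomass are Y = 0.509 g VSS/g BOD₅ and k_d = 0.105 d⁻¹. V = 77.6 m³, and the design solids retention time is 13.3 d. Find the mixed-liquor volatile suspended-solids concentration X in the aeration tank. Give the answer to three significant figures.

From V·X·(1 + k_d·θ_c) = Y·Q·(S₀ − S)·θ_c: X = 0.509 × 970 × (177 − 4.55) × 13.3 / [77.6 × (1 + 0.105 × 13.3)] = 6089 mg/L.

X ≈ 6090 mg/L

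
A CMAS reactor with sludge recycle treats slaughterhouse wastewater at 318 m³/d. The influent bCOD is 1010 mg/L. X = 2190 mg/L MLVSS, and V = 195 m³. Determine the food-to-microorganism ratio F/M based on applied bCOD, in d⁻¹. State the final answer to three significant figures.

F/M ≈ 0.752 d⁻¹

F/M = Q·S₀ / (V·X) = 318 × 1010 / (195.0 × 2190) = 0.7521 g bCOD·(g VSS·d)⁻¹.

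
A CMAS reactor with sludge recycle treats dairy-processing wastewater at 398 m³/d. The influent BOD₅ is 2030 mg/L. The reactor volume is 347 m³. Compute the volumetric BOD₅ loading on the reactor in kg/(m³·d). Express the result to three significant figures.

Applied BOD₅ load per unit volume = Q·S₀/V = (398 × 2030/1000)/347.0 = 2.328 kg BOD₅·m⁻³·d⁻¹.

L_v ≈ 2.33 kg BOD₅/(m³·d)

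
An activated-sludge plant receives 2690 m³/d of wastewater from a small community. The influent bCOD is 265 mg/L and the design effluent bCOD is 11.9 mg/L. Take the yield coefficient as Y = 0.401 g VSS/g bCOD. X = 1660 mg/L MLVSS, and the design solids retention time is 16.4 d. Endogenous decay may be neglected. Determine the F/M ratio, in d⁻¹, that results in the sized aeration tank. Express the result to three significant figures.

F/M ≈ 0.159 d⁻¹

V·X = Y·Q·ΔS·θ_c gives V = 0.401 × 2690 × (265 − 11.9) × 16.4 / 1660 = 2697 m³.
F/M = applied load / biomass = Q·S₀/(V·X) = 2690 × 265 / (2697 × 1660) = 0.1592 d⁻¹.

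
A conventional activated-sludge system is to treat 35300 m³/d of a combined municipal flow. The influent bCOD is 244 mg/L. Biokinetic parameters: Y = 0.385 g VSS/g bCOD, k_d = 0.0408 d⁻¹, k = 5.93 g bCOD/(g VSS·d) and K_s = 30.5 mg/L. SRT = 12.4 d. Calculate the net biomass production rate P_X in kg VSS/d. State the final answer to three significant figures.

P_X ≈ 2190 kg VSS/d

For a completely mixed reactor with recycle the Lawrence–McCarty relation gives S = K_s·(1 + k_d·θ_c) / [θ_c·(Y·k − k_d) − 1] = 30.5 × (1 + 0.0408 × 12.4) / [12.4 × (0.385 × 5.93 − 0.0408) − 1] = 45.93 / 26.80 = 1.714 mg/L.
Y_obs = Y / (1 + k_d θ_c) = 0.385 / (1 + 0.0408 × 12.4) = 0.385 / 1.506 = 0.2557.
ΔS = 244 − 1.71 = 242.3 mg/L, so the substrate removal rate is 35300 × 242.3/1000 = 8553 kg bCOD/d.
Net biomass production P_X = Y_obs × Q·(S₀ − S) = 0.2557 × 8553 = 2187 kg VSS/d.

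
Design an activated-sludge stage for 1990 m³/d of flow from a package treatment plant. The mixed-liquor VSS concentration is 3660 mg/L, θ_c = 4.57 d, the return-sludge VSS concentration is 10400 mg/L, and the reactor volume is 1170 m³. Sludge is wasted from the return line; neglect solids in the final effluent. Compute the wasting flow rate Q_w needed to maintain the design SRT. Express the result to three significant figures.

Q_w ≈ 90.1 m³/d

Wasting from the return line (neglecting effluent solids): Q_w = V·X / (θ_c·X_r) = 1170 × 3660 / (4.57 × 10400) = 90.10 m³/d.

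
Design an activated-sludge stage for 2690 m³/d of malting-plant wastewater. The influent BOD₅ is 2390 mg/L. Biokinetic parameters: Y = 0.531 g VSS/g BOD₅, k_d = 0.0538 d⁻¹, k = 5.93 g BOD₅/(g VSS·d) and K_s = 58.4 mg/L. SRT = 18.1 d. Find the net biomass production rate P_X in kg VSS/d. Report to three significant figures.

From the Monod/SRT balance for a CMAS, S = K_s·(1+k_d θ_c)/[θ_c·(Y k − k_d) − 1] = 58.4 × (1 + 0.0538 × 18.1) / [18.1 × (0.531 × 5.93 − 0.0538) − 1] = 115.3 / 55.02 = 2.095 mg/L.
Observed yield with endogenous decay: Y_obs = Y / (1 + k_d·θ_c) = 0.531 / (1 + 0.0538 × 18.1) = 0.531 / 1.974 = 0.2690 g VSS/g BOD₅.
Mass of BOD₅ removed per day: Q(S₀ − S) = 2690 × 2388 g/m³ = 6423 kg/d.
Biomass produced: P_X = Y_obs·Q·ΔS = 0.2690 × 6423 ≈ 1728 kg VSS/d.

P_X ≈ 1730 kg VSS/d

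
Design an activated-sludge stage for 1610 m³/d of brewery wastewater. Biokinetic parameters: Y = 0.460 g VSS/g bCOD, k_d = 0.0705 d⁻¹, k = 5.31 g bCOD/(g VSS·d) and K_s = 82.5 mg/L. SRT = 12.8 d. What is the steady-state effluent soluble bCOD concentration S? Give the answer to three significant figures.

Effluent substrate depends only on kinetics and SRT: S = K_s(1 + k_d θ_c) / [θ_c(Yk − k_d) − 1] = 82.5 × (1 + 0.0705 × 12.8) / [12.8 × (0.460 × 5.31 − 0.0705) − 1] = 156.9 / 29.36 = 5.345 mg/L.

S ≈ 5.35 mg/L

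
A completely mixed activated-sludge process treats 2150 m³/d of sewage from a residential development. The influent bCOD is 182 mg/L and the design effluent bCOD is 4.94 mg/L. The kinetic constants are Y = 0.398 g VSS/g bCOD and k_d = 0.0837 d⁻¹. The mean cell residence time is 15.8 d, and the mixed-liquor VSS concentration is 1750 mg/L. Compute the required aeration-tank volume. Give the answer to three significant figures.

From the SRT design equation V = Y Q (S₀−S) θ_c / [X (1 + k_d θ_c)] = 0.398 × 2150 × (182 − 4.94) × 15.8 / [1750 × (1 + 0.0837 × 15.8)] = 2.39×10^6 / 4064 = 589.0 m³.

V ≈ 589 m³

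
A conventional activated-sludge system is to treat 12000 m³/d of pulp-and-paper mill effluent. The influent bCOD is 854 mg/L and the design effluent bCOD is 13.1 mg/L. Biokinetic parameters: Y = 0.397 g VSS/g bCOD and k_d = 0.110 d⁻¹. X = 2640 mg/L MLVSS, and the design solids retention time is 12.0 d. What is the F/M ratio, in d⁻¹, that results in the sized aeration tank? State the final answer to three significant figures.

F/M ≈ 0.495 d⁻¹

From the SRT design equation V = Y Q (S₀−S) θ_c / [X (1 + k_d θ_c)] = 0.397 × 12000 × (854 − 13.1) × 12.0 / [2640 × (1 + 0.110 × 12.0)] = 4.81×10^7 / 6125 = 7849 m³.
F/M = applied load / biomass = Q·S₀/(V·X) = 12000 × 854 / (7849 × 2640) = 0.4946 d⁻¹.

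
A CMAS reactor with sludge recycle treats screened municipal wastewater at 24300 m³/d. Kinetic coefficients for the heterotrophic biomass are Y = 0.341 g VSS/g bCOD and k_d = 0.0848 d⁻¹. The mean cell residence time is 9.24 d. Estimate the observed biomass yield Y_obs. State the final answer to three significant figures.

Y_obs = Y / (1 + k_d θ_c) = 0.341 / (1 + 0.0848 × 9.24) = 0.341 / 1.784 = 0.1912.

Y_obs ≈ 0.191 g VSS/g bCOD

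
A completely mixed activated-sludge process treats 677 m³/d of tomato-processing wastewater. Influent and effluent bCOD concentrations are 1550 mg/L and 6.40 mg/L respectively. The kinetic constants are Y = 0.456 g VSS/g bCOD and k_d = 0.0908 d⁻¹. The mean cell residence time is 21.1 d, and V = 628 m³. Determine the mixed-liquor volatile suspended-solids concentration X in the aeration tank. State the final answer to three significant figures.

X ≈ 5490 mg/L

From V·X·(1 + k_d·θ_c) = Y·Q·(S₀ − S)·θ_c: X = 0.456 × 677 × (1550 − 6.40) × 21.1 / [628 × (1 + 0.0908 × 21.1)] = 5491 mg/L.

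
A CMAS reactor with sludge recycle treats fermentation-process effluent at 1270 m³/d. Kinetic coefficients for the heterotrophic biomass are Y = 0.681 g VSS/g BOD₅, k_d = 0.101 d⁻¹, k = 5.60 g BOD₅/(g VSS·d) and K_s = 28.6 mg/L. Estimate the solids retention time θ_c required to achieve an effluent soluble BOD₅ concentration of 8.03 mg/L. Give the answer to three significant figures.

θ_c ≈ 1.36 d

Specific growth rate at S = 8.03 mg/L: μ = YkS/(K_s+S) = 0.681·5.60·8.03/(28.6+8.03) = 0.8360 d⁻¹.
1/θ_c = 0.8360 − 0.101 = 0.7350 d⁻¹, so θ_c = 1.361 d.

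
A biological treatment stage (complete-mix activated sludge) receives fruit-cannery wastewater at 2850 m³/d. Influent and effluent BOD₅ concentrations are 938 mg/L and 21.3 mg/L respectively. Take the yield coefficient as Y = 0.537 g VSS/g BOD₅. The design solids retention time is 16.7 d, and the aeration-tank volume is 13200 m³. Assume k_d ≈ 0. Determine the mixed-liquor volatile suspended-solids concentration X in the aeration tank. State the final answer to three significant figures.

X ≈ 1770 mg/L

From V·X = Y·Q·(S₀ − S)·θ_c (decay neglected): X = 0.537 × 2850 × (938 − 21.3) × 16.7 / 13200 = 1775 mg/L.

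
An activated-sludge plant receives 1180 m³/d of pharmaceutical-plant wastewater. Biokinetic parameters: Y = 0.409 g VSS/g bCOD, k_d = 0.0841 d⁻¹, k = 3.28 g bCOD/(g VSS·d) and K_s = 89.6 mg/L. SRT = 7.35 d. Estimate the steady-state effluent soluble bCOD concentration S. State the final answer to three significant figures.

S ≈ 17.6 mg/L

From the Monod/SRT balance for a CMAS, S = K_s·(1+k_d θ_c)/[θ_c·(Y k − k_d) − 1] = 89.6 × (1 + 0.0841 × 7.35) / [7.35 × (0.409 × 3.28 − 0.0841) − 1] = 145.0 / 8.242 = 17.59 mg/L.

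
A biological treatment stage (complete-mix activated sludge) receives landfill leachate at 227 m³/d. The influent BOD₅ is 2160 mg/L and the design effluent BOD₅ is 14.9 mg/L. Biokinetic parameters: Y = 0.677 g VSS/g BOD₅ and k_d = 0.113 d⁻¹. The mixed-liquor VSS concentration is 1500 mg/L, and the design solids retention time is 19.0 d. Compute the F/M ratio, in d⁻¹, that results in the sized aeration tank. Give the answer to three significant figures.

Rearranging the biomass balance for a CMAS with decay, V = Y·Q·ΔS·θ_c / [X·(1+k_d θ_c)] = 0.677 × 227 × (2160 − 14.9) × 19.0 / [1500 × (1 + 0.113 × 19.0)] = 6.26×10^6 / 4720 = 1327 m³.
Food-to-microorganism ratio F/M = Q S₀ / (V X) = 227 × 2160 / (1327 × 1500) = 0.2464 d⁻¹.

F/M ≈ 0.246 d⁻¹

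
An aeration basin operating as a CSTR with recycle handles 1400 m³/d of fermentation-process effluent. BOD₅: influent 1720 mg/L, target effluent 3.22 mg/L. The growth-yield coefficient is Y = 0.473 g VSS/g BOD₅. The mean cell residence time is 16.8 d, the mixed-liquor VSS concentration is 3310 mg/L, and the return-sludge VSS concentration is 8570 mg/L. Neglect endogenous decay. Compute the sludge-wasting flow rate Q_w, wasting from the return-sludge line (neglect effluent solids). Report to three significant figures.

V·X = Y·Q·ΔS·θ_c gives V = 0.473 × 1400 × (1720 − 3.22) × 16.8 / 3310 = 5770 m³.
Wasting from the return line (neglecting effluent solids): Q_w = V·X / (θ_c·X_r) = 5770 × 3310 / (16.8 × 8570) = 132.7 m³/d.

Q_w ≈ 133 m³/d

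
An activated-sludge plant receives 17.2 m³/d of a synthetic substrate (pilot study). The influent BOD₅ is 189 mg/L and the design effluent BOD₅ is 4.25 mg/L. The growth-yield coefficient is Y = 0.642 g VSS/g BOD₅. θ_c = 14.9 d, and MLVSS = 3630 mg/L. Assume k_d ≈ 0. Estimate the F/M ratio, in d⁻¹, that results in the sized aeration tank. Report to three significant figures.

Biomass mass balance (decay neglected): V·X = Y·Q·(S₀ − S)·θ_c, so V = 0.642 × 17.2 × (189 − 4.25) × 14.9 / 3630 = 8.374 m³.
Food-to-microorganism ratio F/M = Q S₀ / (V X) = 17.2 × 189 / (8.374 × 3630) = 0.1069 d⁻¹.

F/M ≈ 0.107 d⁻¹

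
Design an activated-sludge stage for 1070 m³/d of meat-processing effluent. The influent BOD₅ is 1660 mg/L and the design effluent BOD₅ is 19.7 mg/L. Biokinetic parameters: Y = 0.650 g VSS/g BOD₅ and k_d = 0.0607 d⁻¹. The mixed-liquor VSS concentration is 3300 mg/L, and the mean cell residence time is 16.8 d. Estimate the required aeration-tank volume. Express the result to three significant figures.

V ≈ 2880 m³

From the SRT design equation V = Y Q (S₀−S) θ_c / [X (1 + k_d θ_c)] = 0.650 × 1070 × (1660 − 19.7) × 16.8 / [3300 × (1 + 0.0607 × 16.8)] = 1.92×10^7 / 6665 = 2876 m³.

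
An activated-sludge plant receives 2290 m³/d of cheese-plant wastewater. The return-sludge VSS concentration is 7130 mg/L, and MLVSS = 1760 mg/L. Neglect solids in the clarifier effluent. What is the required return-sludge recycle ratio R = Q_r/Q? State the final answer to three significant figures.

R = Q_r/Q = X/(X_r − X) = 1760 / (7130 − 1760) = 0.3277.

R ≈ 0.328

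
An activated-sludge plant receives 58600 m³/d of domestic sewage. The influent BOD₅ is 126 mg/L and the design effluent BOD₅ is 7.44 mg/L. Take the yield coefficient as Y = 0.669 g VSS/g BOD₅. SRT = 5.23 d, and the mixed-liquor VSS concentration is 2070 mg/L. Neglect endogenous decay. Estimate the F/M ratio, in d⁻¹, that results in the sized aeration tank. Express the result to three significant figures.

F/M ≈ 0.304 d⁻¹

V·X = Y·Q·ΔS·θ_c gives V = 0.669 × 58600 × (126 − 7.44) × 5.23 / 2070 = 11743 m³.
F/M = applied load / biomass = Q·S₀/(V·X) = 58600 × 126 / (11743 × 2070) = 0.3037 d⁻¹.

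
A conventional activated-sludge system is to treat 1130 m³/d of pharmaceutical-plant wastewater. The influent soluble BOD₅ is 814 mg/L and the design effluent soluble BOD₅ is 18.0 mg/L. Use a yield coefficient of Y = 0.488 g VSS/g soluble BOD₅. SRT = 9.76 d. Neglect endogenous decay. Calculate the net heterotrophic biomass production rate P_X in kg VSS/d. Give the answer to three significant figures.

With endogenous decay neglected, the observed yield equals the true yield: Y_obs = Y = 0.488 g VSS/g soluble BOD₅.
Substrate removed = Q·(S₀ − S) = 1130 m³/d × (814 − 18.0) g/m³ = 8.99×10^5 g/d = 899.5 kg/d.
Net biomass production P_X = Y_obs × Q·(S₀ − S) = 0.4880 × 899.5 = 438.9 kg VSS/d.

P_X ≈ 439 kg VSS/d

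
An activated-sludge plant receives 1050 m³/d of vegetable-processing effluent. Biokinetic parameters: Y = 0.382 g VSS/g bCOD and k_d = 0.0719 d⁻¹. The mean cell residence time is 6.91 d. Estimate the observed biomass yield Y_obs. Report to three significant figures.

The observed yield is Y_obs = Y/(1 + k_d·θ_c) = 0.382 / (1 + 0.0719 × 6.91) = 0.382 / 1.497 = 0.2552 g VSS per g bCOD removed.

Y_obs ≈ 0.255 g VSS/g bCOD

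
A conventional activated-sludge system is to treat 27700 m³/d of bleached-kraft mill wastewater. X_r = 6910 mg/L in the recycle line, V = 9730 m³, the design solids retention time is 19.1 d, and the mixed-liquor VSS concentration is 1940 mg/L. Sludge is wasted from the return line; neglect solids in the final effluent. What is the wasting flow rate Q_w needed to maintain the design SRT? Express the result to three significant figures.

Wasting from the return line (neglecting effluent solids): Q_w = V·X / (θ_c·X_r) = 9730 × 1940 / (19.1 × 6910) = 143.0 m³/d.

Q_w ≈ 143 m³/d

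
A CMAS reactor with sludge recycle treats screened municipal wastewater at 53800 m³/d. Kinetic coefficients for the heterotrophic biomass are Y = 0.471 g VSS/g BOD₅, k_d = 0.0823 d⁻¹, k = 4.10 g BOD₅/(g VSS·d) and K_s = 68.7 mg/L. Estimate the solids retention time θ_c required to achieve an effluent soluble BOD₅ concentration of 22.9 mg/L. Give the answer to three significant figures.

θ_c ≈ 2.50 d

Specific growth rate at S = 22.9 mg/L: μ = YkS/(K_s+S) = 0.471·4.10·22.9/(68.7+22.9) = 0.4828 d⁻¹.
1/θ_c = 0.4828 − 0.0823 = 0.4005 d⁻¹, so θ_c = 2.497 d.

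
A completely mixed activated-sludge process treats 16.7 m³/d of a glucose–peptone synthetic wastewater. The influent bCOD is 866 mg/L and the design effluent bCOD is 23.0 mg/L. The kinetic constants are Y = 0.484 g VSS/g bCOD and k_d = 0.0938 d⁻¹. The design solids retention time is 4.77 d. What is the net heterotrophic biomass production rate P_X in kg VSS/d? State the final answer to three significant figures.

Correct the yield for decay: Y_obs = Y/(1 + k_d θ_c) = 0.484 / (1 + 0.0938 × 4.77) = 0.484 / 1.447 = 0.3344.
ΔS = 866 − 23.0 = 843.0 mg/L, so the substrate removal rate is 16.7 × 843.0/1000 = 14.08 kg bCOD/d.
Biomass produced: P_X = Y_obs·Q·ΔS = 0.3344 × 14.08 ≈ 4.708 kg VSS/d.

P_X ≈ 4.71 kg VSS/d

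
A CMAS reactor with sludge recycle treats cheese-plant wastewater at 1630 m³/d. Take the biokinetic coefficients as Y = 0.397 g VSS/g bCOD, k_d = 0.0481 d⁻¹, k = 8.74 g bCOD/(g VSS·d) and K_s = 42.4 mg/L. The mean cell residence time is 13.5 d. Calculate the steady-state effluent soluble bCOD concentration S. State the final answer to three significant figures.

S ≈ 1.55 mg/L

From the Monod/SRT balance for a CMAS, S = K_s·(1+k_d θ_c)/[θ_c·(Y k − k_d) − 1] = 42.4 × (1 + 0.0481 × 13.5) / [13.5 × (0.397 × 8.74 − 0.0481) − 1] = 69.93 / 45.19 = 1.547 mg/L.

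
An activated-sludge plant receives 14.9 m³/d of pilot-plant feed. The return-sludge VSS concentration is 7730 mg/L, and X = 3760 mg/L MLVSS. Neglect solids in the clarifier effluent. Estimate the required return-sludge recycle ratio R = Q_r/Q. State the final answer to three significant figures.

Mass balance around the secondary clarifier (neglecting effluent solids): R = X / (X_r − X) = 3760 / (7730 − 3760) = 0.9471.

R ≈ 0.947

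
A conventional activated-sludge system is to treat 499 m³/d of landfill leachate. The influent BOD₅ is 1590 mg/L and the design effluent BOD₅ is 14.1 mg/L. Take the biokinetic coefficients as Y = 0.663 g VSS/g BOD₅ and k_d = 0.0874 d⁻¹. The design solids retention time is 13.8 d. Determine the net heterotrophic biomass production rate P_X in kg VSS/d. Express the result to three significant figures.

Observed yield with endogenous decay: Y_obs = Y / (1 + k_d·θ_c) = 0.663 / (1 + 0.0874 × 13.8) = 0.663 / 2.206 = 0.3005 g VSS/g BOD₅.
ΔS = 1590 − 14.1 = 1576 mg/L, so the substrate removal rate is 499 × 1576/1000 = 786.4 kg BOD₅/d.
Biomass produced: P_X = Y_obs·Q·ΔS = 0.3005 × 786.4 ≈ 236.3 kg VSS/d.

P_X ≈ 236 kg VSS/d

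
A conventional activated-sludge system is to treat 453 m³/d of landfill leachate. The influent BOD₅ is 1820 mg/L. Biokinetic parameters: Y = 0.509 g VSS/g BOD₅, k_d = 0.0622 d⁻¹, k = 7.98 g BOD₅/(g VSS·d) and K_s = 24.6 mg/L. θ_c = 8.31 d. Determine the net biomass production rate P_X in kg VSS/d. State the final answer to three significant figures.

From the Monod/SRT balance for a CMAS, S = K_s·(1+k_d θ_c)/[θ_c·(Y k − k_d) − 1] = 24.6 × (1 + 0.0622 × 8.31) / [8.31 × (0.509 × 7.98 − 0.0622) − 1] = 37.32 / 32.24 = 1.158 mg/L.
The observed yield is Y_obs = Y/(1 + k_d·θ_c) = 0.509 / (1 + 0.0622 × 8.31) = 0.509 / 1.517 = 0.3356 g VSS per g BOD₅ removed.
Mass of BOD₅ removed per day: Q(S₀ − S) = 453 × 1819 g/m³ = 823.9 kg/d.
Biomass produced: P_X = Y_obs·Q·ΔS = 0.3356 × 823.9 ≈ 276.5 kg VSS/d.

P_X ≈ 276 kg VSS/d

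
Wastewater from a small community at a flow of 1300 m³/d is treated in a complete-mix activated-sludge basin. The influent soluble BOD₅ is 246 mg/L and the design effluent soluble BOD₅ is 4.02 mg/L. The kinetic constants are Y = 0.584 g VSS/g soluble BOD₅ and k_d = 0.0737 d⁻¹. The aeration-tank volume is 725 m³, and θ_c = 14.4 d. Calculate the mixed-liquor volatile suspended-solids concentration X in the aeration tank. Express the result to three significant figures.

X ≈ 1770 mg/L

X = Y·Q·ΔS·θ_c / [V·(1 + k_d θ_c)] = 0.584 × 1300 × (246 − 4.02) × 14.4 / [725 × (1 + 0.0737 × 14.4)] = 1770 mg/L.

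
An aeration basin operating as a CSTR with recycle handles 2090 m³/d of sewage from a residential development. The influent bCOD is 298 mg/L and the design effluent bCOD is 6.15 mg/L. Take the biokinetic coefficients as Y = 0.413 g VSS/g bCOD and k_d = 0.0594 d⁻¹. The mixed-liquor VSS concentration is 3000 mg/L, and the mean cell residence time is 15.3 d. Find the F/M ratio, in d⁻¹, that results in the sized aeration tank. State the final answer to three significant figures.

F/M ≈ 0.308 d⁻¹

Steady-state biomass mass balance: V·X·(1 + k_d·θ_c) = Y·Q·(S₀ − S)·θ_c, so V = 0.413 × 2090 × (298 − 6.15) × 15.3 / [3000 × (1 + 0.0594 × 15.3)] = 3.85×10^6 / 5726 = 673.1 m³.
F/M = Q·S₀ / (V·X) = 2090 × 298 / (673.1 × 3000) = 0.3084 g bCOD·(g VSS·d)⁻¹.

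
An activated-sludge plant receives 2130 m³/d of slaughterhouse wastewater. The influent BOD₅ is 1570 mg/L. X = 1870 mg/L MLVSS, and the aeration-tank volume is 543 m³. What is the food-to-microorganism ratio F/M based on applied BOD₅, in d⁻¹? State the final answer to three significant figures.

F/M ≈ 3.29 d⁻¹

F/M = Q·S₀ / (V·X) = 2130 × 1570 / (543.0 × 1870) = 3.293 g BOD₅·(g VSS·d)⁻¹.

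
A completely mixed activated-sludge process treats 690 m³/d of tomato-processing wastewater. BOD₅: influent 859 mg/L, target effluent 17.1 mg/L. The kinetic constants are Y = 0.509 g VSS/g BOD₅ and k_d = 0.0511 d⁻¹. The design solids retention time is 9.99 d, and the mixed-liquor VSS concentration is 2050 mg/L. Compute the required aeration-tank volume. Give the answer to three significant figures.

V ≈ 954 m³

Steady-state biomass mass balance: V·X·(1 + k_d·θ_c) = Y·Q·(S₀ − S)·θ_c, so V = 0.509 × 690 × (859 − 17.1) × 9.99 / [2050 × (1 + 0.0511 × 9.99)] = 2.95×10^6 / 3097 = 953.9 m³.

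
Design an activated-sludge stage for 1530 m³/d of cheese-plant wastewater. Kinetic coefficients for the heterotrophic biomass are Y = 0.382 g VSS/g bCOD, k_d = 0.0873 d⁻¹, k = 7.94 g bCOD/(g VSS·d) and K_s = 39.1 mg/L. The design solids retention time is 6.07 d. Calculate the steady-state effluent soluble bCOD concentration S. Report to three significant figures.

For a completely mixed reactor with recycle the Lawrence–McCarty relation gives S = K_s·(1 + k_d·θ_c) / [θ_c·(Y·k − k_d) − 1] = 39.1 × (1 + 0.0873 × 6.07) / [6.07 × (0.382 × 7.94 − 0.0873) − 1] = 59.82 / 16.88 = 3.544 mg/L.

S ≈ 3.54 mg/L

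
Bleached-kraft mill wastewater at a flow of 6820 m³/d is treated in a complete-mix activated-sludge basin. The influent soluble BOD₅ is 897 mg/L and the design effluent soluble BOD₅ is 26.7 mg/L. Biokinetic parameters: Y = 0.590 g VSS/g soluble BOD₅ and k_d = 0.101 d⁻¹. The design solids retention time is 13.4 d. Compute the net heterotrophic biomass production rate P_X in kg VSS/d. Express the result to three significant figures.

P_X ≈ 1490 kg VSS/d

Observed yield with endogenous decay: Y_obs = Y / (1 + k_d·θ_c) = 0.590 / (1 + 0.101 × 13.4) = 0.590 / 2.353 = 0.2507 g VSS/g soluble BOD₅.
Q·(S₀ − S) = 6820 × (897 − 26.7) × 10⁻³ = 5935 kg/d removed.
Biomass produced: P_X = Y_obs·Q·ΔS = 0.2507 × 5935 ≈ 1488 kg VSS/d.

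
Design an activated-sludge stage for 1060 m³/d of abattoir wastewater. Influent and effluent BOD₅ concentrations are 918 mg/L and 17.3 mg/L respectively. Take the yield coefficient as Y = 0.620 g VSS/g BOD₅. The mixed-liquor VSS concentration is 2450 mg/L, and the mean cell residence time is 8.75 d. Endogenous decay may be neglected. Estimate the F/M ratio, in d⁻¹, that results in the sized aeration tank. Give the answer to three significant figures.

F/M ≈ 0.188 d⁻¹

With k_d = 0 the design equation reduces to V = Y Q (S₀−S) θ_c / X = 0.620 × 1060 × (918 − 17.3) × 8.75 / 2450 = 2114 m³.
Food-to-microorganism ratio F/M = Q S₀ / (V X) = 1060 × 918 / (2114 × 2450) = 0.1879 d⁻¹.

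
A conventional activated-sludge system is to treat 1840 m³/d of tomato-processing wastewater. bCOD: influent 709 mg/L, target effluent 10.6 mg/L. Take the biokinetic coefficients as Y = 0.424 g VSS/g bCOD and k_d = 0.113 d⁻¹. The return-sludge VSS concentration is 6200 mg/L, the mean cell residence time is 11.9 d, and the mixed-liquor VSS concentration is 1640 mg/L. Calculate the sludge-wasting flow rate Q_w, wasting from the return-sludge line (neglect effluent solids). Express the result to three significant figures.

Q_w ≈ 37.5 m³/d

From the SRT design equation V = Y Q (S₀−S) θ_c / [X (1 + k_d θ_c)] = 0.424 × 1840 × (709 − 10.6) × 11.9 / [1640 × (1 + 0.113 × 11.9)] = 6.48×10^6 / 3845 = 1686 m³.
θ_c = V·X/(Q_w·X_r) when wasting from the recycle, so Q_w = V·X/(θ_c·X_r) = 1686 × 1640 / (11.9 × 6200) = 37.48 m³/d.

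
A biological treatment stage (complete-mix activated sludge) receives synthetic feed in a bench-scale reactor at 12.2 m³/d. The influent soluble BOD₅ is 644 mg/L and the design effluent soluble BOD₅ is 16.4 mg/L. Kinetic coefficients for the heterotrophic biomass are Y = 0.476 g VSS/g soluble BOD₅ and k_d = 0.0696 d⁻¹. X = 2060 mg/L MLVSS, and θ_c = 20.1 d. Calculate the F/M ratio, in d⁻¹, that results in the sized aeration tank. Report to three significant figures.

F/M ≈ 0.257 d⁻¹

From the SRT design equation V = Y Q (S₀−S) θ_c / [X (1 + k_d θ_c)] = 0.476 × 12.2 × (644 − 16.4) × 20.1 / [2060 × (1 + 0.0696 × 20.1)] = 7.33×10^4 / 4942 = 14.82 m³.
Food-to-microorganism ratio F/M = Q S₀ / (V X) = 12.2 × 644 / (14.82 × 2060) = 0.2573 d⁻¹.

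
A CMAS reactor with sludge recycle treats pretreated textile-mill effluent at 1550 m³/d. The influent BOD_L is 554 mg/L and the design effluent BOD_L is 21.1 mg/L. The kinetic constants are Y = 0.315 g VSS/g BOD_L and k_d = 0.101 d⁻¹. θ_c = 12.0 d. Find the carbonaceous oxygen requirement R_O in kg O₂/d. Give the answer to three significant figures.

The observed yield is Y_obs = Y/(1 + k_d·θ_c) = 0.315 / (1 + 0.101 × 12.0) = 0.315 / 2.212 = 0.1424 g VSS per g BOD_L removed.
ΔS = 554 − 21.1 = 532.9 mg/L, so the substrate removal rate is 1550 × 532.9/1000 = 826.0 kg BOD_L/d.
Net sludge production P_X = 0.1424 × 826.0 = 117.6 kg VSS/d.
R_O = Q·ΔS − 1.42 P_X = 826.0 − 167.0 = 659.0 kg O₂/d.

R_O ≈ 659 kg O₂/d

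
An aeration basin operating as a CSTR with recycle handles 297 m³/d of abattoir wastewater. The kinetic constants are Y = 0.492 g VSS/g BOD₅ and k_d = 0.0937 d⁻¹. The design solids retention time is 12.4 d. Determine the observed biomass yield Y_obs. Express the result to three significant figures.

The observed yield is Y_obs = Y/(1 + k_d·θ_c) = 0.492 / (1 + 0.0937 × 12.4) = 0.492 / 2.162 = 0.2276 g VSS per g BOD₅ removed.

Y_obs ≈ 0.228 g VSS/g BOD₅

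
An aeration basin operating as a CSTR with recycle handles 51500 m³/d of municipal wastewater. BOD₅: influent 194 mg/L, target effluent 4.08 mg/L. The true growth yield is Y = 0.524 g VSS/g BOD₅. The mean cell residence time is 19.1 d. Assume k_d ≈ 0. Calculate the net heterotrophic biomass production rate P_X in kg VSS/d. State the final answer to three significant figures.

With endogenous decay neglected, the observed yield equals the true yield: Y_obs = Y = 0.524 g VSS/g BOD₅.
Q·(S₀ − S) = 51500 × (194 − 4.08) × 10⁻³ = 9781 kg/d removed.
P_X = Y_obs · Q(S₀ − S) = 0.5240 × 9781 = 5125 kg VSS/d.

P_X ≈ 5130 kg VSS/d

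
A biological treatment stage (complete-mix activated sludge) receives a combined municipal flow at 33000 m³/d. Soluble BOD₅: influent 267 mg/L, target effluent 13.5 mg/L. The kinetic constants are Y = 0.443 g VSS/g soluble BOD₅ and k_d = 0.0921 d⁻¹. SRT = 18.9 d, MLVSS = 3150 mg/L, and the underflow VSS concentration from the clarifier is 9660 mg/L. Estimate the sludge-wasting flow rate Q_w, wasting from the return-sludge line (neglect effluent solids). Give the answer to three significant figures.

Rearranging the biomass balance for a CMAS with decay, V = Y·Q·ΔS·θ_c / [X·(1+k_d θ_c)] = 0.443 × 33000 × (267 − 13.5) × 18.9 / [3150 × (1 + 0.0921 × 18.9)] = 7×10^7 / 8633 = 8113 m³.
Q_w = (V·X)/(θ_c X_r) = 8113 × 3150 / (18.9 × 9660) = 140.0 m³/d.

Q_w ≈ 140 m³/d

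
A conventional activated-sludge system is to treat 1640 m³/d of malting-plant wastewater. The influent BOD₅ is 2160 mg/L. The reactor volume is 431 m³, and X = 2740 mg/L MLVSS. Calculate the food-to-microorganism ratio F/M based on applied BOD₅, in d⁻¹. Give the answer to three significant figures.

F/M = Q·S₀ / (V·X) = 1640 × 2160 / (431.0 × 2740) = 3.000 g BOD₅·(g VSS·d)⁻¹.

F/M ≈ 3.00 d⁻¹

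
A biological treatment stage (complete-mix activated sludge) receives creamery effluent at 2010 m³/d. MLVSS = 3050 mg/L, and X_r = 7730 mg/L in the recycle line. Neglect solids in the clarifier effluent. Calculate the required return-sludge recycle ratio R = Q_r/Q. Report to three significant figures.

Mass balance around the secondary clarifier (neglecting effluent solids): R = X / (X_r − X) = 3050 / (7730 − 3050) = 0.6517.

R ≈ 0.652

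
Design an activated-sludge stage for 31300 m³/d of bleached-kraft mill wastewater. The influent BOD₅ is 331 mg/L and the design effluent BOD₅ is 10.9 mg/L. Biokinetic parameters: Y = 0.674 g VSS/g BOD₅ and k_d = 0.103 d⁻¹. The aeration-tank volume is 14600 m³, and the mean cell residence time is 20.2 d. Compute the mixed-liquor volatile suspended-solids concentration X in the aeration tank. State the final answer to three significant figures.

X ≈ 3030 mg/L

From V·X·(1 + k_d·θ_c) = Y·Q·(S₀ − S)·θ_c: X = 0.674 × 31300 × (331 − 10.9) × 20.2 / [14600 × (1 + 0.103 × 20.2)] = 3033 mg/L.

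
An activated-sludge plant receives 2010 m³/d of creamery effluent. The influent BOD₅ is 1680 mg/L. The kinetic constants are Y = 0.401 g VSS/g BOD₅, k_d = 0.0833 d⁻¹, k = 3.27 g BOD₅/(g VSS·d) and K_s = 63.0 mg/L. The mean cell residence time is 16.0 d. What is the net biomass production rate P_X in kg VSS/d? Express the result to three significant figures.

For a completely mixed reactor with recycle the Lawrence–McCarty relation gives S = K_s·(1 + k_d·θ_c) / [θ_c·(Y·k − k_d) − 1] = 63.0 × (1 + 0.0833 × 16.0) / [16.0 × (0.401 × 3.27 − 0.0833) − 1] = 147.0 / 18.65 = 7.881 mg/L.
Y_obs = Y / (1 + k_d θ_c) = 0.401 / (1 + 0.0833 × 16.0) = 0.401 / 2.333 = 0.1719.
Q·(S₀ − S) = 2010 × (1680 − 7.88) × 10⁻³ = 3361 kg/d removed.
Biomass produced: P_X = Y_obs·Q·ΔS = 0.1719 × 3361 ≈ 577.7 kg VSS/d.

P_X ≈ 578 kg VSS/d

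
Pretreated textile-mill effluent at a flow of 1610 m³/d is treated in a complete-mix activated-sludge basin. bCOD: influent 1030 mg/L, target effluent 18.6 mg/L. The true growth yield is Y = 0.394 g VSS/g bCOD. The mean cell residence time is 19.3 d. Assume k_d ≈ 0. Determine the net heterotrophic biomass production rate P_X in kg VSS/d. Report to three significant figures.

P_X ≈ 642 kg VSS/d

With endogenous decay neglected, the observed yield equals the true yield: Y_obs = Y = 0.394 g VSS/g bCOD.
Q·(S₀ − S) = 1610 × (1030 − 18.6) × 10⁻³ = 1628 kg/d removed.
Biomass produced: P_X = Y_obs·Q·ΔS = 0.3940 × 1628 ≈ 641.6 kg VSS/d.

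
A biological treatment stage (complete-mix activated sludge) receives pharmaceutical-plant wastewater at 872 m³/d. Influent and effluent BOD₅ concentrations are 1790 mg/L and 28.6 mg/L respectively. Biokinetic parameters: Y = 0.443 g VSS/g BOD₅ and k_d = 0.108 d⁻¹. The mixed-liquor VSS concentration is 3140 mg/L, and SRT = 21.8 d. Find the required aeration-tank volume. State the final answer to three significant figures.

Rearranging the biomass balance for a CMAS with decay, V = Y·Q·ΔS·θ_c / [X·(1+k_d θ_c)] = 0.443 × 872 × (1790 − 28.6) × 21.8 / [3140 × (1 + 0.108 × 21.8)] = 1.48×10^7 / 10533 = 1408 m³.

V ≈ 1410 m³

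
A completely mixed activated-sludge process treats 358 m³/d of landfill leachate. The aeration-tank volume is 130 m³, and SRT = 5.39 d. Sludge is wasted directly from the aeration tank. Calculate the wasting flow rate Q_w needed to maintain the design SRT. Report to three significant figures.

Q_w ≈ 24.1 m³/d

For wasting at MLVSS concentration, Q_w = V/θ_c = 130.0/5.39 = 24.12 m³/d.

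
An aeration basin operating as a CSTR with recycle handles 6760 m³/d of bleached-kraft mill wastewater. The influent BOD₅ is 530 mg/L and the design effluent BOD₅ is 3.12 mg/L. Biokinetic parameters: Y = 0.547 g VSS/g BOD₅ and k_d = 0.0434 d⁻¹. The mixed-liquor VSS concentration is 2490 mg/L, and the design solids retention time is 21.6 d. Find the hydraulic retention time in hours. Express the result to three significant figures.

Steady-state biomass mass balance: V·X·(1 + k_d·θ_c) = Y·Q·(S₀ − S)·θ_c, so V = 0.547 × 6760 × (530 − 3.12) × 21.6 / [2490 × (1 + 0.0434 × 21.6)] = 4.21×10^7 / 4824 = 8723 m³.
HRT = V/Q = 8723 m³ / 6760 m³·d⁻¹ = 1.290 d × 24 = 30.97 h.

τ ≈ 31.0 h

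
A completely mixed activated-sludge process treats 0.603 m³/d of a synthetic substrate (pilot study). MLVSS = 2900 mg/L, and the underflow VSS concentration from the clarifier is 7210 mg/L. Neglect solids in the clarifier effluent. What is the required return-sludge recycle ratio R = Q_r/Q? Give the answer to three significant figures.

R ≈ 0.673

Solids balance on the clarifier gives (1+R)X = R·X_r, so R = X/(X_r − X) = 2900 / (7210 − 2900) = 0.6729.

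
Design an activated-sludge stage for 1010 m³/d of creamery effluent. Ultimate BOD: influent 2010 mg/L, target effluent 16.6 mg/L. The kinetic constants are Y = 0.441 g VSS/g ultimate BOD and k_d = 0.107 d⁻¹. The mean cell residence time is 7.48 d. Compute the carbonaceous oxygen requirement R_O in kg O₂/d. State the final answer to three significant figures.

R_O ≈ 1310 kg O₂/d

Observed yield with endogenous decay: Y_obs = Y / (1 + k_d·θ_c) = 0.441 / (1 + 0.107 × 7.48) = 0.441 / 1.800 = 0.2450 g VSS/g ultimate BOD.
Mass of ultimate BOD removed per day: Q(S₀ − S) = 1010 × 1993 g/m³ = 2013 kg/d.
P_X = Y_obs·Q·(S₀ − S) = 0.2450 × 2013 = 493.2 kg VSS/d.
R_O = Q·ΔS − 1.42 P_X = 2013 − 700.3 = 1313 kg O₂/d.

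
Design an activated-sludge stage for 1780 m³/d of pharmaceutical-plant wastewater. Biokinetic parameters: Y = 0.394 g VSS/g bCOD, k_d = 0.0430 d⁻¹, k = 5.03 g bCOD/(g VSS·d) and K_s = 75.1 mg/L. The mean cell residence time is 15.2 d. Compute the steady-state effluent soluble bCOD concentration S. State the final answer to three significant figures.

From the Monod/SRT balance for a CMAS, S = K_s·(1+k_d θ_c)/[θ_c·(Y k − k_d) − 1] = 75.1 × (1 + 0.0430 × 15.2) / [15.2 × (0.394 × 5.03 − 0.0430) − 1] = 124.2 / 28.47 = 4.362 mg/L.

S ≈ 4.36 mg/L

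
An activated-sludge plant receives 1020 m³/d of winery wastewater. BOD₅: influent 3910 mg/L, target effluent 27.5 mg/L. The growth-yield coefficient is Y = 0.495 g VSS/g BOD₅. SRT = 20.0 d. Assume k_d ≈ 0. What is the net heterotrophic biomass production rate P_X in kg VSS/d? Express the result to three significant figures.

With endogenous decay neglected, the observed yield equals the true yield: Y_obs = Y = 0.495 g VSS/g BOD₅.
ΔS = 3910 − 27.5 = 3882 mg/L, so the substrate removal rate is 1020 × 3882/1000 = 3960 kg BOD₅/d.
So the net sludge growth is P_X = 0.4950 × 3960 = 1960 kg VSS/d.

P_X ≈ 1960 kg VSS/d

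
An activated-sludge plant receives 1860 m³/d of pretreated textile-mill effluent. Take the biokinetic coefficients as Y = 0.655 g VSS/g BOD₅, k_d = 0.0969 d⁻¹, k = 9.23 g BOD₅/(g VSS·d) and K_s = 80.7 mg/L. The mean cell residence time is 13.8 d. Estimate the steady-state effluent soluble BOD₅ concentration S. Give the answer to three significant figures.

S ≈ 2.33 mg/L

Effluent substrate depends only on kinetics and SRT: S = K_s(1 + k_d θ_c) / [θ_c(Yk − k_d) − 1] = 80.7 × (1 + 0.0969 × 13.8) / [13.8 × (0.655 × 9.23 − 0.0969) − 1] = 188.6 / 81.09 = 2.326 mg/L.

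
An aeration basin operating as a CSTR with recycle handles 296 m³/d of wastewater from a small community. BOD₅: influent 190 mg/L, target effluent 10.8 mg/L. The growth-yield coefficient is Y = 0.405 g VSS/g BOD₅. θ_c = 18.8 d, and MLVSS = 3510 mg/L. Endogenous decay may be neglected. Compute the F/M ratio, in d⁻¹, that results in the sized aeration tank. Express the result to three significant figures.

V·X = Y·Q·ΔS·θ_c gives V = 0.405 × 296 × (190 − 10.8) × 18.8 / 3510 = 115.1 m³.
F/M = Q·S₀ / (V·X) = 296 × 190 / (115.1 × 3510) = 0.1393 g BOD₅·(g VSS·d)⁻¹.

F/M ≈ 0.139 d⁻¹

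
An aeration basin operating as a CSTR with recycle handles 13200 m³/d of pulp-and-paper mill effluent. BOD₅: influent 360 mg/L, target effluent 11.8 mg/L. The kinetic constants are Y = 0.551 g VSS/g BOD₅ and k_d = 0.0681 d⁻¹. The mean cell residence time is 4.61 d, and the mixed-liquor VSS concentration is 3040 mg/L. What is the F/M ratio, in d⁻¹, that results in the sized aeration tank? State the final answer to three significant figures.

Steady-state biomass mass balance: V·X·(1 + k_d·θ_c) = Y·Q·(S₀ − S)·θ_c, so V = 0.551 × 13200 × (360 − 11.8) × 4.61 / [3040 × (1 + 0.0681 × 4.61)] = 1.17×10^7 / 3994 = 2923 m³.
F/M = Q·S₀ / (V·X) = 13200 × 360 / (2923 × 3040) = 0.5348 g BOD₅·(g VSS·d)⁻¹.

F/M ≈ 0.535 d⁻¹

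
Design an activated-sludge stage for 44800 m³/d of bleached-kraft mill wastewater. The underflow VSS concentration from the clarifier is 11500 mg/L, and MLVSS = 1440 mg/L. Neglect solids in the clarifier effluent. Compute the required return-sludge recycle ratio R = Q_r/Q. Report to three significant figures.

Solids balance on the clarifier gives (1+R)X = R·X_r, so R = X/(X_r − X) = 1440 / (11500 − 1440) = 0.1431.

R ≈ 0.143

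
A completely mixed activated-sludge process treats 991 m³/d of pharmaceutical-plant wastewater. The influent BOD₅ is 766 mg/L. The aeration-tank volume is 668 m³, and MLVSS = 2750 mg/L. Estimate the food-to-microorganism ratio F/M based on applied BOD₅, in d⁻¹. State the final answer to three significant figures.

F/M = Q·S₀ / (V·X) = 991 × 766 / (668.0 × 2750) = 0.4132 g BOD₅·(g VSS·d)⁻¹.

F/M ≈ 0.413 d⁻¹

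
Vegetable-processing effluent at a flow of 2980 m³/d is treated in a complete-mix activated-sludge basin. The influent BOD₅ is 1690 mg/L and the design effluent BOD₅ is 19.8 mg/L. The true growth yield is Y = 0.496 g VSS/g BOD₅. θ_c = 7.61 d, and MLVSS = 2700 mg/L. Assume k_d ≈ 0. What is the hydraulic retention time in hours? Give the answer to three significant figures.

With k_d = 0 the design equation reduces to V = Y Q (S₀−S) θ_c / X = 0.496 × 2980 × (1690 − 19.8) × 7.61 / 2700 = 6958 m³.
Hydraulic retention time τ = V/Q = 6958 / 2980 = 2.335 d = 56.04 h.

τ ≈ 56.0 h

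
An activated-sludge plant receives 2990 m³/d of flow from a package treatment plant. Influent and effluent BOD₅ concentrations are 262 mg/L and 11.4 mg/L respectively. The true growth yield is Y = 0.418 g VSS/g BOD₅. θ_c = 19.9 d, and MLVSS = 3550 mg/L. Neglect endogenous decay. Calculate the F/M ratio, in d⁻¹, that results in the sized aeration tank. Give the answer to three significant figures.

F/M ≈ 0.126 d⁻¹

V·X = Y·Q·ΔS·θ_c gives V = 0.418 × 2990 × (262 − 11.4) × 19.9 / 3550 = 1756 m³.
Food-to-microorganism ratio F/M = Q S₀ / (V X) = 2990 × 262 / (1756 × 3550) = 0.1257 d⁻¹.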